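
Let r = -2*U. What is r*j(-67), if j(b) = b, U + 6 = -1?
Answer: -938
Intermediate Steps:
U = -7 (U = -6 - 1 = -7)
r = 14 (r = -2*(-7) = 14)
r*j(-67) = 14*(-67) = -938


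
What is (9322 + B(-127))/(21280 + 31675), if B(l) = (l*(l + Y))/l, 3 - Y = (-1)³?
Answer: 9199/52955 ≈ 0.17371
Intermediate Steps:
Y = 4 (Y = 3 - 1*(-1)³ = 3 - 1*(-1) = 3 + 1 = 4)
B(l) = 4 + l (B(l) = (l*(l + 4))/l = (l*(4 + l))/l = 4 + l)
(9322 + B(-127))/(21280 + 31675) = (9322 + (4 - 127))/(21280 + 31675) = (9322 - 123)/52955 = 9199*(1/52955) = 9199/52955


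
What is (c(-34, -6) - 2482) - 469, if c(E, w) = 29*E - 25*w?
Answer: -3787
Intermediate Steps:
c(E, w) = -25*w + 29*E
(c(-34, -6) - 2482) - 469 = ((-25*(-6) + 29*(-34)) - 2482) - 469 = ((150 - 986) - 2482) - 469 = (-836 - 2482) - 469 = -3318 - 469 = -3787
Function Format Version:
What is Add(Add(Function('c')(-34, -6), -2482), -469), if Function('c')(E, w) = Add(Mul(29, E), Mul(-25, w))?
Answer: -3787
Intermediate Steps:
Function('c')(E, w) = Add(Mul(-25, w), Mul(29, E))
Add(Add(Function('c')(-34, -6), -2482), -469) = Add(Add(Add(Mul(-25, -6), Mul(29, -34)), -2482), -469) = Add(Add(Add(150, -986), -2482), -469) = Add(Add(-836, -2482), -469) = Add(-3318, -469) = -3787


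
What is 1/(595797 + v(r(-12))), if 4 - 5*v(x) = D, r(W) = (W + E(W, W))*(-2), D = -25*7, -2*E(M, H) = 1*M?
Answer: 5/2979164 ≈ 1.6783e-6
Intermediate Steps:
E(M, H) = -M/2
D = -175
r(W) = -W (r(W) = (W - W/2)*(-2) = (W/2)*(-2) = -W)
v(x) = 179/5 (v(x) = ⅘ - ⅕*(-175) = ⅘ + 35 = 179/5)
1/(595797 + v(r(-12))) = 1/(595797 + 179/5) = 1/(2979164/5) = 5/2979164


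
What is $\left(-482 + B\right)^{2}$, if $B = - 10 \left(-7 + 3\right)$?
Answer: $195364$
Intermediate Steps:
$B = 40$ ($B = \left(-10\right) \left(-4\right) = 40$)
$\left(-482 + B\right)^{2} = \left(-482 + 40\right)^{2} = \left(-442\right)^{2} = 195364$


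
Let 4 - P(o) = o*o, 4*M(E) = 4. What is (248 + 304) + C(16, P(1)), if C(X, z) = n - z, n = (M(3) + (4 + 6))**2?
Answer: 670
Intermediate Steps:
M(E) = 1 (M(E) = (1/4)*4 = 1)
n = 121 (n = (1 + (4 + 6))**2 = (1 + 10)**2 = 11**2 = 121)
P(o) = 4 - o**2 (P(o) = 4 - o*o = 4 - o**2)
C(X, z) = 121 - z
(248 + 304) + C(16, P(1)) = (248 + 304) + (121 - (4 - 1*1**2)) = 552 + (121 - (4 - 1*1)) = 552 + (121 - (4 - 1)) = 552 + (121 - 1*3) = 552 + (121 - 3) = 552 + 118 = 670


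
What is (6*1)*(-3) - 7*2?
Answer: -32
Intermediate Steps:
(6*1)*(-3) - 7*2 = 6*(-3) - 14 = -18 - 14 = -32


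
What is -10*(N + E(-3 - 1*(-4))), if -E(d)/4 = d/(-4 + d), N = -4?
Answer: 80/3 ≈ 26.667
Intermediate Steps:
E(d) = -4*d/(-4 + d)
-10*(N + E(-3 - 1*(-4))) = -10*(-4 - 4*(-3 - 1*(-4))/(-4 + (-3 - 1*(-4)))) = -10*(-4 - 4*(-3 + 4)/(-4 + (-3 + 4))) = -10*(-4 - 4*1/(-4 + 1)) = -10*(-4 - 4*1/(-3)) = -10*(-4 - 4*1*(-1/3)) = -10*(-4 + 4/3) = -10*(-8/3) = 80/3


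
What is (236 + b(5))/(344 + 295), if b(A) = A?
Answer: 241/639 ≈ 0.37715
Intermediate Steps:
(236 + b(5))/(344 + 295) = (236 + 5)/(344 + 295) = 241/639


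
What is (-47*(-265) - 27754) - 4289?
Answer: -19588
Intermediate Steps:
(-47*(-265) - 27754) - 4289 = (12455 - 27754) - 4289 = -15299 - 4289 = -19588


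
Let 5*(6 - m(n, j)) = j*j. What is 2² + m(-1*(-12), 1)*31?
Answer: 919/5 ≈ 183.80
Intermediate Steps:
m(n, j) = 6 - j²/5 (m(n, j) = 6 - j*j/5 = 6 - j²/5)
2² + m(-1*(-12), 1)*31 = 2² + (6 - ⅕*1²)*31 = 4 + (6 - ⅕*1)*31 = 4 + (6 - ⅕)*31 = 4 + (29/5)*31 = 4 + 899/5 = 919/5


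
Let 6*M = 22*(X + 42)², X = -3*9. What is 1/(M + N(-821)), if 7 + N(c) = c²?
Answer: 1/674859 ≈ 1.4818e-6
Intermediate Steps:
X = -27
M = 825 (M = (22*(-27 + 42)²)/6 = (22*15²)/6 = (22*225)/6 = (⅙)*4950 = 825)
N(c) = -7 + c²
1/(M + N(-821)) = 1/(825 + (-7 + (-821)²)) = 1/(825 + (-7 + 674041)) = 1/(825 + 674034) = 1/674859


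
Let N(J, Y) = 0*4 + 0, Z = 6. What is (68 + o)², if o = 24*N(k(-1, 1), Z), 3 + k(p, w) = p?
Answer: 4624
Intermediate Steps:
k(p, w) = -3 + p
N(J, Y) = 0 (N(J, Y) = 0 + 0 = 0)
o = 0 (o = 24*0 = 0)
(68 + o)² = (68 + 0)² = 68² = 4624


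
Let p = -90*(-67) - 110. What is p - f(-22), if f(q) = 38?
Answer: 5882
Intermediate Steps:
p = 5920 (p = 6030 - 110 = 5920)
p - f(-22) = 5920 - 1*38 = 5920 - 38 = 5882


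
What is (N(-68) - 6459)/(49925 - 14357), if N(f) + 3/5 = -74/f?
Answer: -1097947/6046560 ≈ -0.18158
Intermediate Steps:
N(f) = -⅗ - 74/f
(N(-68) - 6459)/(49925 - 14357) = ((-⅗ - 74/(-68)) - 6459)/(49925 - 14357) = ((-⅗ - 74*(-1/68)) - 6459)/35568 = ((-⅗ + 37/34) - 6459)*(1/35568) = (83/170 - 6459)*(1/35568) = -1097947/170*1/35568 = -1097947/6046560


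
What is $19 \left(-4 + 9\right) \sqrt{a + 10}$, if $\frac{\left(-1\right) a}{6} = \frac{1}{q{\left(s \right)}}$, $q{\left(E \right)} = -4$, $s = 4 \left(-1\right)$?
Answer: $\frac{95 \sqrt{46}}{2} \approx 322.16$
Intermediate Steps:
$s = -4$
$a = \frac{3}{2}$ ($a = - \frac{6}{-4} = \left(-6\right) \left(- \frac{1}{4}\right) = \frac{3}{2} \approx 1.5$)
$19 \left(-4 + 9\right) \sqrt{a + 10} = 19 \left(-4 + 9\right) \sqrt{\frac{3}{2} + 10} = 19 \cdot 5 \sqrt{\frac{23}{2}} = 95 \frac{\sqrt{46}}{2} = \frac{95 \sqrt{46}}{2}$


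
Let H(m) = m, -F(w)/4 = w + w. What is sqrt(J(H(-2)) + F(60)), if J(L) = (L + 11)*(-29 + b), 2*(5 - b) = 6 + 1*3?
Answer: I*sqrt(2946)/2 ≈ 27.139*I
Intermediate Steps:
F(w) = -8*w (F(w) = -4*(w + w) = -8*w)
b = 1/2 (b = 5 - (6 + 1*3)/2 = 5 - (6 + 3)/2 = 5 - 1/2*9 = 5 - 9/2 = 1/2 ≈ 0.50000)
J(L) = -627/2 - 57*L/2 (J(L) = (L + 11)*(-29 + 1/2) = (11 + L)*(-57/2) = -627/2 - 57*L/2)
sqrt(J(H(-2)) + F(60)) = sqrt((-627/2 - 57/2*(-2)) - 8*60) = sqrt((-627/2 + 57) - 480) = sqrt(-513/2 - 480) = sqrt(-1473/2) = I*sqrt(2946)/2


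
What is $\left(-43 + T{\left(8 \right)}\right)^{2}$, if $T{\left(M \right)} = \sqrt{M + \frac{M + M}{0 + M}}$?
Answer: $\left(43 - \sqrt{10}\right)^{2} \approx 1587.0$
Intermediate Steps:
$T{\left(M \right)} = \sqrt{2 + M}$ ($T{\left(M \right)} = \sqrt{M + \frac{2 M}{M}} = \sqrt{M + 2} = \sqrt{2 + M}$)
$\left(-43 + T{\left(8 \right)}\right)^{2} = \left(-43 + \sqrt{2 + 8}\right)^{2} = \left(-43 + \sqrt{10}\right)^{2}$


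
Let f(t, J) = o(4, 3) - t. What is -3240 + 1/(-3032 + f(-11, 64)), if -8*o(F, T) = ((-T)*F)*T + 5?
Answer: -78203888/24137 ≈ -3240.0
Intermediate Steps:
o(F, T) = -5/8 + F*T²/8 (o(F, T) = -(((-T)*F)*T + 5)/8 = -((-F*T)*T + 5)/8 = -(-F*T² + 5)/8 = -(5 - F*T²)/8 = -5/8 + F*T²/8)
f(t, J) = 31/8 - t (f(t, J) = (-5/8 + (⅛)*4*3²) - t = (-5/8 + (⅛)*4*9) - t = (-5/8 + 9/2) - t = 31/8 - t)
-3240 + 1/(-3032 + f(-11, 64)) = -3240 + 1/(-3032 + (31/8 - 1*(-11))) = -3240 + 1/(-3032 + (31/8 + 11)) = -3240 + 1/(-3032 + 119/8) = -3240 + 1/(-24137/8) = -3240 - 8/24137 = -78203888/24137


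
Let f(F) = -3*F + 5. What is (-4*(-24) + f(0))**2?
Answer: 10201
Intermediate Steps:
f(F) = 5 - 3*F
(-4*(-24) + f(0))**2 = (-4*(-24) + (5 - 3*0))**2 = (96 + (5 + 0))**2 = (96 + 5)**2 = 101**2 = 10201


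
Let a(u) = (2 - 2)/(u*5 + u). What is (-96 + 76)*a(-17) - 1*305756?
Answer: -305756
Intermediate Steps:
a(u) = 0 (a(u) = 0/(5*u + u) = 0/((6*u)) = 0*(1/(6*u)) = 0)
(-96 + 76)*a(-17) - 1*305756 = (-96 + 76)*0 - 1*305756 = -20*0 - 305756 = 0 - 305756 = -305756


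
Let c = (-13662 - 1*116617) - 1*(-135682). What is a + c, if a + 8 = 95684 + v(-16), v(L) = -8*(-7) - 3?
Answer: 101132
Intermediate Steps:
v(L) = 53 (v(L) = 56 - 3 = 53)
c = 5403 (c = (-13662 - 116617) + 135682 = -130279 + 135682 = 5403)
a = 95729 (a = -8 + (95684 + 53) = -8 + 95737 = 95729)
a + c = 95729 + 5403 = 101132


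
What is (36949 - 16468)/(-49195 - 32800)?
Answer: -20481/81995 ≈ -0.24978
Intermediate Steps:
(36949 - 16468)/(-49195 - 32800) = 20481/(-81995) = 20481*(-1/81995) = -20481/81995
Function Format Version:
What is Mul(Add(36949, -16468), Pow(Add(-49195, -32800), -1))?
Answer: Rational(-20481, 81995) ≈ -0.24978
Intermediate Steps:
Mul(Add(36949, -16468), Pow(Add(-49195, -32800), -1)) = Mul(20481, Pow(-81995, -1)) = Mul(20481, Rational(-1, 81995)) = Rational(-20481, 81995)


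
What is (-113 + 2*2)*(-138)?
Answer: 15042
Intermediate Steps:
(-113 + 2*2)*(-138) = (-113 + 4)*(-138) = -109*(-138) = 15042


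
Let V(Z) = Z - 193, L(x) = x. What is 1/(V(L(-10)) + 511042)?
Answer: 1/510839 ≈ 1.9576e-6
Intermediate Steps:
V(Z) = -193 + Z
1/(V(L(-10)) + 511042) = 1/((-193 - 10) + 511042) = 1/(-203 + 511042) = 1/510839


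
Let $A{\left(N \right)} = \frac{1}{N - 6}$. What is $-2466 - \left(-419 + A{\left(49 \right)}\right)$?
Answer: $- \frac{88022}{43} \approx -2047.0$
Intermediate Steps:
$A{\left(N \right)} = \frac{1}{-6 + N}$
$-2466 - \left(-419 + A{\left(49 \right)}\right) = -2466 + \left(419 - \frac{1}{-6 + 49}\right) = -2466 + \left(419 - \frac{1}{43}\right) = -2466 + \frac{18016}{43} = - \frac{88022}{43}$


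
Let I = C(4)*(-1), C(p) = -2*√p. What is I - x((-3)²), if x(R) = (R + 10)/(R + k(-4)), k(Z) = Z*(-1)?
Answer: 33/13 ≈ 2.5385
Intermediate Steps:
k(Z) = -Z
x(R) = (10 + R)/(4 + R) (x(R) = (R + 10)/(R - 1*(-4)) = (10 + R)/(R + 4) = (10 + R)/(4 + R))
I = 4 (I = -2*√4*(-1) = -2*2*(-1) = -4*(-1) = 4)
I - x((-3)²) = 4 - (10 + (-3)²)/(4 + (-3)²) = 4 - (10 + 9)/(4 + 9) = 4 - 19/13 = 33/13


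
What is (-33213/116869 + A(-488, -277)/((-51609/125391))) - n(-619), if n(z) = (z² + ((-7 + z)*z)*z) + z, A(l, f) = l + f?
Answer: 481470103880534714/2010497407 ≈ 2.3948e+8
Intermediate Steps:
A(l, f) = f + l
n(z) = z + z² + z²*(-7 + z) (n(z) = (z² + (z*(-7 + z))*z) + z = (z² + z²*(-7 + z)) + z = z + z² + z²*(-7 + z))
(-33213/116869 + A(-488, -277)/((-51609/125391))) - n(-619) = (-33213/116869 + (-277 - 488)/((-51609/125391))) - (-619)*(1 + (-619)² - 6*(-619)) = (-33213*1/116869 - 765/((-51609*1/125391))) - (-619)*(1 + 383161 + 3714) = (-33213/116869 - 765/(-17203/41797)) - (-619)*386876 = (-33213/116869 - 765*(-41797/17203)) - 1*(-239476244) = (-33213/116869 + 31974705/17203) + 239476244 = 3736280435406/2010497407 + 239476244 = 481470103880534714/2010497407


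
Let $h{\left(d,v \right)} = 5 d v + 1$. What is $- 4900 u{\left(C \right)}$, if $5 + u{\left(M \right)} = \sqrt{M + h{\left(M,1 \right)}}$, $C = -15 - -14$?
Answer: $24500 - 4900 i \sqrt{5} \approx 24500.0 - 10957.0 i$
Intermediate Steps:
$h{\left(d,v \right)} = 1 + 5 d v$ ($h{\left(d,v \right)} = 5 d v + 1 = 1 + 5 d v$)
$C = -1$ ($C = -15 + 14 = -1$)
$u{\left(M \right)} = -5 + \sqrt{1 + 6 M}$ ($u{\left(M \right)} = -5 + \sqrt{M + \left(1 + 5 M 1\right)} = -5 + \sqrt{M + \left(1 + 5 M\right)} = -5 + \sqrt{1 + 6 M}$)
$- 4900 u{\left(C \right)} = - 4900 \left(-5 + \sqrt{1 + 6 \left(-1\right)}\right) = - 4900 \left(-5 + \sqrt{1 - 6}\right) = - 4900 \left(-5 + \sqrt{-5}\right) = - 4900 \left(-5 + i \sqrt{5}\right) = 24500 - 4900 i \sqrt{5}$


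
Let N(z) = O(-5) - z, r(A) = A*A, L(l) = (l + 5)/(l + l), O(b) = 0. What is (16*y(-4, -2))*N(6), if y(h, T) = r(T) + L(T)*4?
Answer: -96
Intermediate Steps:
L(l) = (5 + l)/(2*l) (L(l) = (5 + l)/((2*l)) = (5 + l)*(1/(2*l)) = (5 + l)/(2*l))
r(A) = A**2
N(z) = -z (N(z) = 0 - z = -z)
y(h, T) = T**2 + 2*(5 + T)/T (y(h, T) = T**2 + ((5 + T)/(2*T))*4 = T**2 + 2*(5 + T)/T)
(16*y(-4, -2))*N(6) = (16*(2 + (-2)**2 + 10/(-2)))*(-1*6) = (16*(2 + 4 + 10*(-1/2)))*(-6) = (16*(2 + 4 - 5))*(-6) = (16*1)*(-6) = 16*(-6) = -96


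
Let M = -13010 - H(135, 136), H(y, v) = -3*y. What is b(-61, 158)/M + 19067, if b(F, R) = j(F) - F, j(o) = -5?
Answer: 240339479/12605 ≈ 19067.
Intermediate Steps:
b(F, R) = -5 - F
M = -12605 (M = -13010 - (-3)*135 = -13010 - 1*(-405) = -13010 + 405 = -12605)
b(-61, 158)/M + 19067 = (-5 - 1*(-61))/(-12605) + 19067 = (-5 + 61)*(-1/12605) + 19067 = 56*(-1/12605) + 19067 = -56/12605 + 19067 = 240339479/12605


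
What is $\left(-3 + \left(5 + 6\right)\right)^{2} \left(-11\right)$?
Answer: $-704$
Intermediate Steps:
$\left(-3 + \left(5 + 6\right)\right)^{2} \left(-11\right) = \left(-3 + 11\right)^{2} \left(-11\right) = 8^{2} \left(-11\right) = 64 \left(-11\right) = -704$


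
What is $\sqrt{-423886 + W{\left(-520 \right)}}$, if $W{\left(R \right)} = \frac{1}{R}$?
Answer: $\frac{i \sqrt{28654693730}}{260} \approx 651.07 i$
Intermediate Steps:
$\sqrt{-423886 + W{\left(-520 \right)}} = \sqrt{-423886 + \frac{1}{-520}} = \sqrt{-423886 - \frac{1}{520}} = \sqrt{- \frac{220420721}{520}} = \frac{i \sqrt{28654693730}}{260}$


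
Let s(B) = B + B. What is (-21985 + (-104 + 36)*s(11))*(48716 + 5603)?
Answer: -1275464439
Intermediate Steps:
s(B) = 2*B
(-21985 + (-104 + 36)*s(11))*(48716 + 5603) = (-21985 + (-104 + 36)*(2*11))*(48716 + 5603) = (-21985 - 68*22)*54319 = (-21985 - 1496)*54319 = -23481*54319 = -1275464439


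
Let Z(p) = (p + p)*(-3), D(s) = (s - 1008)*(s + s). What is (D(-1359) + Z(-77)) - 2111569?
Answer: 4322399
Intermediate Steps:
D(s) = 2*s*(-1008 + s) (D(s) = (-1008 + s)*(2*s) = 2*s*(-1008 + s))
Z(p) = -6*p (Z(p) = (2*p)*(-3) = -6*p)
(D(-1359) + Z(-77)) - 2111569 = (2*(-1359)*(-1008 - 1359) - 6*(-77)) - 2111569 = (2*(-1359)*(-2367) + 462) - 2111569 = (6433506 + 462) - 2111569 = 6433968 - 2111569 = 4322399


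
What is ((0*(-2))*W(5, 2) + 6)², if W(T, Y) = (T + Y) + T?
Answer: 36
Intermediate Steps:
W(T, Y) = Y + 2*T
((0*(-2))*W(5, 2) + 6)² = ((0*(-2))*(2 + 2*5) + 6)² = (0*(2 + 10) + 6)² = (0*12 + 6)² = (0 + 6)² = 6² = 36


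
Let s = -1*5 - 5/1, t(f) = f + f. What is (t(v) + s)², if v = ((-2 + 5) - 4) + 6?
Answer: 0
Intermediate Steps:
v = 5 (v = (3 - 4) + 6 = -1 + 6 = 5)
t(f) = 2*f
s = -10 (s = -5 - 5*1 = -5 - 5 = -10)
(t(v) + s)² = (2*5 - 10)² = (10 - 10)² = 0² = 0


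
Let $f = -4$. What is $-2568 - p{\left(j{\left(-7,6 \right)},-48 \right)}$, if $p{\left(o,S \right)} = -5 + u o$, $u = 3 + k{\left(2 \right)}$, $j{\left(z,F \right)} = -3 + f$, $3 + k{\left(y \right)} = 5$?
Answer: $-2528$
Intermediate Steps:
$k{\left(y \right)} = 2$ ($k{\left(y \right)} = -3 + 5 = 2$)
$j{\left(z,F \right)} = -7$ ($j{\left(z,F \right)} = -3 - 4 = -7$)
$u = 5$ ($u = 3 + 2 = 5$)
$p{\left(o,S \right)} = -5 + 5 o$
$-2568 - p{\left(j{\left(-7,6 \right)},-48 \right)} = -2568 - \left(-5 + 5 \left(-7\right)\right) = -2568 - \left(-5 - 35\right) = -2568 - -40 = -2568 + 40 = -2528$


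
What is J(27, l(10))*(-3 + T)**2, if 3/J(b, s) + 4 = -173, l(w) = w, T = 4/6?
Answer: -49/531 ≈ -0.092279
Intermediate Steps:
T = 2/3 (T = 4*(1/6) = 2/3 ≈ 0.66667)
J(b, s) = -1/59 (J(b, s) = 3/(-4 - 173) = 3/(-177) = 3*(-1/177) = -1/59)
J(27, l(10))*(-3 + T)**2 = -(-3 + 2/3)**2/59 = -(-7/3)**2/59 = -1/59*49/9 = -49/531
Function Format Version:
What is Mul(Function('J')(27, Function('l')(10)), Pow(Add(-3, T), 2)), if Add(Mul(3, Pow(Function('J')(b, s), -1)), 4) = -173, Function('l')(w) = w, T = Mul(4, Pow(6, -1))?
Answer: Rational(-49, 531) ≈ -0.092279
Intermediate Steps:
T = Rational(2, 3) (T = Mul(4, Rational(1, 6)) = Rational(2, 3) ≈ 0.66667)
Function('J')(b, s) = Rational(-1, 59) (Function('J')(b, s) = Mul(3, Pow(Add(-4, -173), -1)) = Mul(3, Pow(-177, -1)) = Mul(3, Rational(-1, 177)) = Rational(-1, 59))
Mul(Function('J')(27, Function('l')(10)), Pow(Add(-3, T), 2)) = Mul(Rational(-1, 59), Pow(Add(-3, Rational(2, 3)), 2)) = Mul(Rational(-1, 59), Pow(Rational(-7, 3), 2)) = Mul(Rational(-1, 59), Rational(49, 9)) = Rational(-49, 531)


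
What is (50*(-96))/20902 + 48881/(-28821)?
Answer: -580025731/301208271 ≈ -1.9257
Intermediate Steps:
(50*(-96))/20902 + 48881/(-28821) = -4800*1/20902 + 48881*(-1/28821) = -2400/10451 - 48881/28821 = -580025731/301208271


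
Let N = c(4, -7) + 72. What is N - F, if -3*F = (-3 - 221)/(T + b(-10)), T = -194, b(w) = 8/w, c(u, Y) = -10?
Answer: 91142/1461 ≈ 62.383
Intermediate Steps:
F = -560/1461 (F = -(-3 - 221)/(3*(-194 + 8/(-10))) = -(-224)/(3*(-194 + 8*(-⅒))) = -(-224)/(3*(-194 - ⅘)) = -(-224)/(3*(-974/5)) = -(-224)*(-5)/(3*974) = -⅓*560/487 = -560/1461 ≈ -0.38330)
N = 62 (N = -10 + 72 = 62)
N - F = 62 - 1*(-560/1461) = 62 + 560/1461 = 91142/1461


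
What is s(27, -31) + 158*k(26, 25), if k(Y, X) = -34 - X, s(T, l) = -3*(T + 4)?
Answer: -9415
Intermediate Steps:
s(T, l) = -12 - 3*T (s(T, l) = -3*(4 + T) = -12 - 3*T)
s(27, -31) + 158*k(26, 25) = (-12 - 3*27) + 158*(-34 - 1*25) = (-12 - 81) + 158*(-34 - 25) = -93 + 158*(-59) = -93 - 9322 = -9415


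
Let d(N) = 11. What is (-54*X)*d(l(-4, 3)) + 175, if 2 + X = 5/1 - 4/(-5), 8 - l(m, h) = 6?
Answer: -10411/5 ≈ -2082.2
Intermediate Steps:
l(m, h) = 2 (l(m, h) = 8 - 1*6 = 8 - 6 = 2)
X = 19/5 (X = -2 + (5/1 - 4/(-5)) = -2 + (5*1 - 4*(-⅕)) = -2 + (5 + ⅘) = -2 + 29/5 = 19/5 ≈ 3.8000)
(-54*X)*d(l(-4, 3)) + 175 = -54*19/5*11 + 175 = -1026/5*11 + 175 = -11286/5 + 175 = -10411/5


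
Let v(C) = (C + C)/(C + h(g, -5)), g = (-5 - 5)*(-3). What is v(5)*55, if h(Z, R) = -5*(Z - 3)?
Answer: -55/13 ≈ -4.2308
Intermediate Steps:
g = 30 (g = -10*(-3) = 30)
h(Z, R) = 15 - 5*Z (h(Z, R) = -5*(-3 + Z) = 15 - 5*Z)
v(C) = 2*C/(-135 + C) (v(C) = (C + C)/(C + (15 - 5*30)) = (2*C)/(C + (15 - 150)) = (2*C)/(C - 135) = (2*C)/(-135 + C) = 2*C/(-135 + C))
v(5)*55 = (2*5/(-135 + 5))*55 = (2*5/(-130))*55 = (2*5*(-1/130))*55 = -1/13*55 = -55/13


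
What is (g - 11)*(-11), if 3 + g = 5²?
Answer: -121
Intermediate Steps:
g = 22 (g = -3 + 5² = -3 + 25 = 22)
(g - 11)*(-11) = (22 - 11)*(-11) = 11*(-11) = -121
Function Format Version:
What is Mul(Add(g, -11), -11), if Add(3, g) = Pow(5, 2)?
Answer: -121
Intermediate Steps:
g = 22 (g = Add(-3, Pow(5, 2)) = Add(-3, 25) = 22)
Mul(Add(g, -11), -11) = Mul(Add(22, -11), -11) = Mul(11, -11) = -121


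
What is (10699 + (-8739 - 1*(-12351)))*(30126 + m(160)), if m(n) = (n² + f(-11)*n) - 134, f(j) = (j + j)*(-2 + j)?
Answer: 1450448472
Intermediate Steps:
f(j) = 2*j*(-2 + j) (f(j) = (2*j)*(-2 + j) = 2*j*(-2 + j))
m(n) = -134 + n² + 286*n (m(n) = (n² + (2*(-11)*(-2 - 11))*n) - 134 = (n² + (2*(-11)*(-13))*n) - 134 = (n² + 286*n) - 134 = -134 + n² + 286*n)
(10699 + (-8739 - 1*(-12351)))*(30126 + m(160)) = (10699 + (-8739 - 1*(-12351)))*(30126 + (-134 + 160² + 286*160)) = (10699 + (-8739 + 12351))*(30126 + (-134 + 25600 + 45760)) = (10699 + 3612)*(30126 + 71226) = 14311*101352 = 1450448472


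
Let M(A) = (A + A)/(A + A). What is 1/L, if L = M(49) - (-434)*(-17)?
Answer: -1/7377 ≈ -0.00013556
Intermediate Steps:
M(A) = 1 (M(A) = (2*A)/((2*A)) = (2*A)*(1/(2*A)) = 1)
L = -7377 (L = 1 - (-434)*(-17) = 1 - 1*7378 = 1 - 7378 = -7377)
1/L = 1/(-7377) = -1/7377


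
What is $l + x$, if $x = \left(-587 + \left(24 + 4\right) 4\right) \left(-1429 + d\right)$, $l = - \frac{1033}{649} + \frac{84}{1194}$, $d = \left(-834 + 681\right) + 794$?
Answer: $\frac{48341022819}{129151} \approx 3.743 \cdot 10^{5}$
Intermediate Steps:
$d = 641$ ($d = -153 + 794 = 641$)
$l = - \frac{196481}{129151}$ ($l = \left(-1033\right) \frac{1}{649} + 84 \cdot \frac{1}{1194} = - \frac{1033}{649} + \frac{14}{199} = - \frac{196481}{129151} \approx -1.5213$)
$x = 374300$ ($x = \left(-587 + \left(24 + 4\right) 4\right) \left(-1429 + 641\right) = \left(-587 + 28 \cdot 4\right) \left(-788\right) = \left(-587 + 112\right) \left(-788\right) = \left(-475\right) \left(-788\right) = 374300$)
$l + x = - \frac{196481}{129151} + 374300 = \frac{48341022819}{129151}$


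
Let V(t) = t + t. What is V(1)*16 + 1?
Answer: 33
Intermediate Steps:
V(t) = 2*t
V(1)*16 + 1 = (2*1)*16 + 1 = 2*16 + 1 = 32 + 1 = 33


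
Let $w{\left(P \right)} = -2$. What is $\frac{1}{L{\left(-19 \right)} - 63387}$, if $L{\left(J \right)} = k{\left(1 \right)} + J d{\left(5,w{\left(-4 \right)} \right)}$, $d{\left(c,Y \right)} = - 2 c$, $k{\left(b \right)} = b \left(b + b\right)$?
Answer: $- \frac{1}{63195} \approx -1.5824 \cdot 10^{-5}$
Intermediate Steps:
$k{\left(b \right)} = 2 b^{2}$ ($k{\left(b \right)} = b 2 b = 2 b^{2}$)
$L{\left(J \right)} = 2 - 10 J$ ($L{\left(J \right)} = 2 \cdot 1^{2} + J \left(\left(-2\right) 5\right) = 2 \cdot 1 + J \left(-10\right) = 2 - 10 J$)
$\frac{1}{L{\left(-19 \right)} - 63387} = \frac{1}{\left(2 - -190\right) - 63387} = \frac{1}{\left(2 + 190\right) - 63387} = \frac{1}{192 - 63387} = \frac{1}{-63195} = - \frac{1}{63195}$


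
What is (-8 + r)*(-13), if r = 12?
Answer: -52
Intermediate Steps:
(-8 + r)*(-13) = (-8 + 12)*(-13) = 4*(-13) = -52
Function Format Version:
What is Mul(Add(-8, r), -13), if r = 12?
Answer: -52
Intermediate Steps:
Mul(Add(-8, r), -13) = Mul(Add(-8, 12), -13) = Mul(4, -13) = -52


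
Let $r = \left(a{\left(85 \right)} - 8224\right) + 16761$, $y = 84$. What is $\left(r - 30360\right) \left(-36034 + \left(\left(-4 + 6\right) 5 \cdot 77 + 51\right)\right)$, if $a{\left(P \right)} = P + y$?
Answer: $762502302$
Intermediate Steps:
$a{\left(P \right)} = 84 + P$ ($a{\left(P \right)} = P + 84 = 84 + P$)
$r = 8706$ ($r = \left(\left(84 + 85\right) - 8224\right) + 16761 = \left(169 - 8224\right) + 16761 = -8055 + 16761 = 8706$)
$\left(r - 30360\right) \left(-36034 + \left(\left(-4 + 6\right) 5 \cdot 77 + 51\right)\right) = \left(8706 - 30360\right) \left(-36034 + \left(\left(-4 + 6\right) 5 \cdot 77 + 51\right)\right) = - 21654 \left(-36034 + \left(2 \cdot 5 \cdot 77 + 51\right)\right) = - 21654 \left(-36034 + \left(10 \cdot 77 + 51\right)\right) = - 21654 \left(-36034 + \left(770 + 51\right)\right) = - 21654 \left(-36034 + 821\right) = \left(-21654\right) \left(-35213\right) = 762502302$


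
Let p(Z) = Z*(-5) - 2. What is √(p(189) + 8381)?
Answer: 3*√826 ≈ 86.221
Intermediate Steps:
p(Z) = -2 - 5*Z (p(Z) = -5*Z - 2 = -2 - 5*Z)
√(p(189) + 8381) = √((-2 - 5*189) + 8381) = √((-2 - 945) + 8381) = √(-947 + 8381) = √7434 = 3*√826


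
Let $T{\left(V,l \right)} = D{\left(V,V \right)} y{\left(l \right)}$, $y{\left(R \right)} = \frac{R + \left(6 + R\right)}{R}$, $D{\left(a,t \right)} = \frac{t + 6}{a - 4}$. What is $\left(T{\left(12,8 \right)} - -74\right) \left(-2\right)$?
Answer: $- \frac{1283}{8} \approx -160.38$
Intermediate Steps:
$D{\left(a,t \right)} = \frac{6 + t}{-4 + a}$
$y{\left(R \right)} = \frac{6 + 2 R}{R}$
$T{\left(V,l \right)} = \frac{\left(2 + \frac{6}{l}\right) \left(6 + V\right)}{-4 + V}$ ($T{\left(V,l \right)} = \frac{6 + V}{-4 + V} \left(2 + \frac{6}{l}\right) = \frac{\left(2 + \frac{6}{l}\right) \left(6 + V\right)}{-4 + V}$)
$\left(T{\left(12,8 \right)} - -74\right) \left(-2\right) = \left(\frac{2 \left(3 + 8\right) \left(6 + 12\right)}{8 \left(-4 + 12\right)} - -74\right) \left(-2\right) = \left(2 \cdot \frac{1}{8} \cdot \frac{1}{8} \cdot 11 \cdot 18 + 74\right) \left(-2\right) = \left(\frac{99}{16} + 74\right) \left(-2\right) = \frac{1283}{16} \left(-2\right) = - \frac{1283}{8}$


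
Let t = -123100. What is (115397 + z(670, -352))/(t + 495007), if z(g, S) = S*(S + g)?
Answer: 3461/371907 ≈ 0.0093061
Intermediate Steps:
(115397 + z(670, -352))/(t + 495007) = (115397 - 352*(-352 + 670))/(-123100 + 495007) = (115397 - 352*318)/371907 = (115397 - 111936)*(1/371907) = 3461*(1/371907) = 3461/371907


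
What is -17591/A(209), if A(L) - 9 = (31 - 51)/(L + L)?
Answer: -3676519/1871 ≈ -1965.0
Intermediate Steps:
A(L) = 9 - 10/L (A(L) = 9 + (31 - 51)/(L + L) = 9 - 20*1/(2*L) = 9 - 10/L)
-17591/A(209) = -17591/(9 - 10/209) = -17591/1871/209 = -17591*209/1871 = -3676519/1871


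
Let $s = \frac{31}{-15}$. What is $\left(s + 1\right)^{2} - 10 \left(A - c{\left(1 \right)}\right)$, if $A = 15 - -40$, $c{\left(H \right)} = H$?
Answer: $- \frac{121244}{225} \approx -538.86$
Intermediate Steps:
$A = 55$ ($A = 15 + 40 = 55$)
$s = - \frac{31}{15}$ ($s = 31 \left(- \frac{1}{15}\right) = - \frac{31}{15} \approx -2.0667$)
$\left(s + 1\right)^{2} - 10 \left(A - c{\left(1 \right)}\right) = \left(- \frac{31}{15} + 1\right)^{2} - 10 \left(55 - 1\right) = \left(- \frac{16}{15}\right)^{2} - 10 \left(55 - 1\right) = \frac{256}{225} - 540 = - \frac{121244}{225}$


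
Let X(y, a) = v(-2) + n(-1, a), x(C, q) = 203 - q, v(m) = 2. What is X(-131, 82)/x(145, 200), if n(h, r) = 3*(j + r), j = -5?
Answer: 233/3 ≈ 77.667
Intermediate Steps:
n(h, r) = -15 + 3*r (n(h, r) = 3*(-5 + r) = -15 + 3*r)
X(y, a) = -13 + 3*a (X(y, a) = 2 + (-15 + 3*a) = -13 + 3*a)
X(-131, 82)/x(145, 200) = (-13 + 3*82)/(203 - 1*200) = (-13 + 246)/(203 - 200) = 233/3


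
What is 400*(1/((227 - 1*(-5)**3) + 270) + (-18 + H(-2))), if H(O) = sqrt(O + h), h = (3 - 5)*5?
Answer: -2239000/311 + 800*I*sqrt(3) ≈ -7199.4 + 1385.6*I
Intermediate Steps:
h = -10 (h = -2*5 = -10)
H(O) = sqrt(-10 + O) (H(O) = sqrt(O - 10) = sqrt(-10 + O))
400*(1/((227 - 1*(-5)**3) + 270) + (-18 + H(-2))) = 400*(1/((227 - 1*(-5)**3) + 270) + (-18 + sqrt(-10 - 2))) = 400*(1/((227 - 1*(-125)) + 270) + (-18 + sqrt(-12))) = 400*(1/((227 + 125) + 270) + (-18 + 2*I*sqrt(3))) = 400*(1/(352 + 270) + (-18 + 2*I*sqrt(3))) = 400*(1/622 + (-18 + 2*I*sqrt(3))) = 400*(-11195/622 + 2*I*sqrt(3)) = -2239000/311 + 800*I*sqrt(3)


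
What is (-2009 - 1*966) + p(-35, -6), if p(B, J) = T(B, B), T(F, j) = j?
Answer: -3010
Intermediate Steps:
p(B, J) = B
(-2009 - 1*966) + p(-35, -6) = (-2009 - 1*966) - 35 = (-2009 - 966) - 35 = -2975 - 35 = -3010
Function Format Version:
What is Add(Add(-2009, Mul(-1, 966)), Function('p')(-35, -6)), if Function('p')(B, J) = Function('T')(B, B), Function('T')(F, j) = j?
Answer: -3010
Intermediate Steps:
Function('p')(B, J) = B
Add(Add(-2009, Mul(-1, 966)), Function('p')(-35, -6)) = Add(Add(-2009, Mul(-1, 966)), -35) = Add(Add(-2009, -966), -35) = Add(-2975, -35) = -3010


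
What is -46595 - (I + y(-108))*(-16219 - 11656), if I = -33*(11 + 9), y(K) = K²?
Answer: 306689905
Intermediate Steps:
I = -660 (I = -33*20 = -660)
-46595 - (I + y(-108))*(-16219 - 11656) = -46595 - (-660 + (-108)²)*(-16219 - 11656) = -46595 - (-660 + 11664)*(-27875) = -46595 - 11004*(-27875) = -46595 - 1*(-306736500) = -46595 + 306736500 = 306689905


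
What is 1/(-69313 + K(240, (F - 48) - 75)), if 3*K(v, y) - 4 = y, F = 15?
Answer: -3/208043 ≈ -1.4420e-5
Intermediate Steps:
K(v, y) = 4/3 + y/3
1/(-69313 + K(240, (F - 48) - 75)) = 1/(-69313 + (4/3 + ((15 - 48) - 75)/3)) = 1/(-69313 + (4/3 + (-33 - 75)/3)) = 1/(-69313 + (4/3 + (1/3)*(-108))) = 1/(-69313 + (4/3 - 36)) = 1/(-69313 - 104/3) = 1/(-208043/3) = -3/208043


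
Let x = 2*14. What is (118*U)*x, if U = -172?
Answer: -568288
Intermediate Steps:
x = 28
(118*U)*x = (118*(-172))*28 = -20296*28 = -568288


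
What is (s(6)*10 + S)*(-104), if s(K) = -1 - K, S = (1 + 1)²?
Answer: 6864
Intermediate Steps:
S = 4 (S = 2² = 4)
(s(6)*10 + S)*(-104) = ((-1 - 1*6)*10 + 4)*(-104) = ((-1 - 6)*10 + 4)*(-104) = (-7*10 + 4)*(-104) = (-70 + 4)*(-104) = -66*(-104) = 6864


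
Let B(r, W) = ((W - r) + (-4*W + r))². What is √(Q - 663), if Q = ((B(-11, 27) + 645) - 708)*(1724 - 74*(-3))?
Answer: √12644445 ≈ 3555.9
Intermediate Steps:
B(r, W) = 9*W² (B(r, W) = ((W - r) + (r - 4*W))² = (-3*W)² = 9*W²)
Q = 12645108 (Q = ((9*27² + 645) - 708)*(1724 - 74*(-3)) = ((9*729 + 645) - 708)*(1724 + 222) = ((6561 + 645) - 708)*1946 = (7206 - 708)*1946 = 6498*1946 = 12645108)
√(Q - 663) = √(12645108 - 663) = √12644445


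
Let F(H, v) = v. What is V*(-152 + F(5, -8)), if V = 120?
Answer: -19200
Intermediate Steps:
V*(-152 + F(5, -8)) = 120*(-152 - 8) = 120*(-160) = -19200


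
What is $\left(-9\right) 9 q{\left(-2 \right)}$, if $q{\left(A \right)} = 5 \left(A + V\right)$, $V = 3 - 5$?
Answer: $1620$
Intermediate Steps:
$V = -2$ ($V = 3 - 5 = -2$)
$q{\left(A \right)} = -10 + 5 A$ ($q{\left(A \right)} = 5 \left(A - 2\right) = 5 \left(-2 + A\right) = -10 + 5 A$)
$\left(-9\right) 9 q{\left(-2 \right)} = \left(-9\right) 9 \left(-10 + 5 \left(-2\right)\right) = - 81 \left(-10 - 10\right) = \left(-81\right) \left(-20\right) = 1620$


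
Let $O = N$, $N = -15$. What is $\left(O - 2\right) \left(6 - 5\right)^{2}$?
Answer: $-17$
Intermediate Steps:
$O = -15$
$\left(O - 2\right) \left(6 - 5\right)^{2} = \left(-15 - 2\right) \left(6 - 5\right)^{2} = - 17 \cdot 1^{2} = \left(-17\right) 1 = -17$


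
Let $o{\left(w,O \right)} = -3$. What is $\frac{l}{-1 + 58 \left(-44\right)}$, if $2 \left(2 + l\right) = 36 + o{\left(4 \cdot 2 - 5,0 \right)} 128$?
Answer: $\frac{176}{2553} \approx 0.068938$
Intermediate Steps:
$l = -176$ ($l = -2 + \frac{36 - 384}{2} = -2 + \frac{1}{2} \left(-348\right) = -2 - 174 = -176$)
$\frac{l}{-1 + 58 \left(-44\right)} = - \frac{176}{-1 + 58 \left(-44\right)} = - \frac{176}{-1 - 2552} = - \frac{176}{-2553} = \left(-176\right) \left(- \frac{1}{2553}\right) = \frac{176}{2553}$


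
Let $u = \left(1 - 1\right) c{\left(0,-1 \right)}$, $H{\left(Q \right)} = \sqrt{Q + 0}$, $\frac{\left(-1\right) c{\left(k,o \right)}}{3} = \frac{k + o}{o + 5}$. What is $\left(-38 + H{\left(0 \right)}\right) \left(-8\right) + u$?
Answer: $304$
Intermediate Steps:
$c{\left(k,o \right)} = - \frac{3 \left(k + o\right)}{5 + o}$ ($c{\left(k,o \right)} = - 3 \frac{k + o}{o + 5} = - 3 \frac{k + o}{5 + o} = - \frac{3 \left(k + o\right)}{5 + o}$)
$H{\left(Q \right)} = \sqrt{Q}$
$u = 0$ ($u = \left(1 - 1\right) \frac{3 \left(\left(-1\right) 0 - -1\right)}{5 - 1} = 0 \frac{3 \left(0 + 1\right)}{4} = 0 \cdot 3 \cdot \frac{1}{4} \cdot 1 = 0 \cdot \frac{3}{4} = 0$)
$\left(-38 + H{\left(0 \right)}\right) \left(-8\right) + u = \left(-38 + \sqrt{0}\right) \left(-8\right) + 0 = \left(-38 + 0\right) \left(-8\right) + 0 = \left(-38\right) \left(-8\right) + 0 = 304 + 0 = 304$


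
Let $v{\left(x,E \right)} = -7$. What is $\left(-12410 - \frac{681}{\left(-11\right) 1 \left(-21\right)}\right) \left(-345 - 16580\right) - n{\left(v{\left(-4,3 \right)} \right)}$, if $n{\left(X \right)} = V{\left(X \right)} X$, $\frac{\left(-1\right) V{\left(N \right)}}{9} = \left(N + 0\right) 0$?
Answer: $\frac{16176864225}{77} \approx 2.1009 \cdot 10^{8}$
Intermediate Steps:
$V{\left(N \right)} = 0$ ($V{\left(N \right)} = - 9 \left(N + 0\right) 0 = - 9 N 0 = \left(-9\right) 0 = 0$)
$n{\left(X \right)} = 0$ ($n{\left(X \right)} = 0 X = 0$)
$\left(-12410 - \frac{681}{\left(-11\right) 1 \left(-21\right)}\right) \left(-345 - 16580\right) - n{\left(v{\left(-4,3 \right)} \right)} = \left(-12410 - \frac{681}{\left(-11\right) 1 \left(-21\right)}\right) \left(-345 - 16580\right) - 0 = \left(-12410 - \frac{681}{\left(-11\right) \left(-21\right)}\right) \left(-16925\right) + 0 = \left(-12410 - \frac{681}{231}\right) \left(-16925\right) + 0 = \left(-12410 - \frac{227}{77}\right) \left(-16925\right) + 0 = \left(- \frac{955797}{77}\right) \left(-16925\right) + 0 = \frac{16176864225}{77} + 0 = \frac{16176864225}{77}$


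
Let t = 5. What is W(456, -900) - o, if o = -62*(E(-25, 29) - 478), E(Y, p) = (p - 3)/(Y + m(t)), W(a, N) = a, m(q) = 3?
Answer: -321786/11 ≈ -29253.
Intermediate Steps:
E(Y, p) = (-3 + p)/(3 + Y) (E(Y, p) = (p - 3)/(Y + 3) = (-3 + p)/(3 + Y))
o = 326802/11 (o = -62*((-3 + 29)/(3 - 25) - 478) = -62*(26/(-22) - 478) = -62*(-1/22*26 - 478) = -62*(-13/11 - 478) = -62*(-5271/11) = 326802/11 ≈ 29709.)
W(456, -900) - o = 456 - 1*326802/11 = 456 - 326802/11 = -321786/11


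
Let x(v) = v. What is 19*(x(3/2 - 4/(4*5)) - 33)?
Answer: -6023/10 ≈ -602.30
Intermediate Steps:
19*(x(3/2 - 4/(4*5)) - 33) = 19*((3/2 - 4/(4*5)) - 33) = 19*((3*(½) - 4/20) - 33) = 19*((3/2 - 4*1/20) - 33) = 19*((3/2 - ⅕) - 33) = 19*(13/10 - 33) = 19*(-317/10) = -6023/10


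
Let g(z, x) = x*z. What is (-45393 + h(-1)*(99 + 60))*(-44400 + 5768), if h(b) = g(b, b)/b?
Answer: 1759764864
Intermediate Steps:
h(b) = b (h(b) = (b*b)/b = b²/b = b)
(-45393 + h(-1)*(99 + 60))*(-44400 + 5768) = (-45393 - (99 + 60))*(-44400 + 5768) = (-45393 - 1*159)*(-38632) = (-45393 - 159)*(-38632) = -45552*(-38632) = 1759764864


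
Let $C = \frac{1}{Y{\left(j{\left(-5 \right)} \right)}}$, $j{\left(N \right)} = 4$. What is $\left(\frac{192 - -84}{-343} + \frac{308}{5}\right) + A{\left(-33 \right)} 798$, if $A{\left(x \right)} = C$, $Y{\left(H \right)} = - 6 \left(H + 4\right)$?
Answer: $\frac{606017}{13720} \approx 44.17$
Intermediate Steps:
$Y{\left(H \right)} = -24 - 6 H$ ($Y{\left(H \right)} = - 6 \left(4 + H\right) = -24 - 6 H$)
$C = - \frac{1}{48}$ ($C = \frac{1}{-24 - 24} = \frac{1}{-48} = - \frac{1}{48} \approx -0.020833$)
$A{\left(x \right)} = - \frac{1}{48}$
$\left(\frac{192 - -84}{-343} + \frac{308}{5}\right) + A{\left(-33 \right)} 798 = \left(\frac{192 - -84}{-343} + \frac{308}{5}\right) - \frac{133}{8} = \left(\left(192 + 84\right) \left(- \frac{1}{343}\right) + 308 \cdot \frac{1}{5}\right) - \frac{133}{8} = \left(276 \left(- \frac{1}{343}\right) + \frac{308}{5}\right) - \frac{133}{8} = \left(- \frac{276}{343} + \frac{308}{5}\right) - \frac{133}{8} = \frac{104264}{1715} - \frac{133}{8} = \frac{606017}{13720}$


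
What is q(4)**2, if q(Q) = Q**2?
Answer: 256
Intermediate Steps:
q(4)**2 = (4**2)**2 = 16**2 = 256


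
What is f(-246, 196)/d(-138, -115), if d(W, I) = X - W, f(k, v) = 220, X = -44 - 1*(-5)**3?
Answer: 220/219 ≈ 1.0046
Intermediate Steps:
X = 81 (X = -44 - 1*(-125) = -44 + 125 = 81)
d(W, I) = 81 - W
f(-246, 196)/d(-138, -115) = 220/(81 - 1*(-138)) = 220/(81 + 138) = 220/219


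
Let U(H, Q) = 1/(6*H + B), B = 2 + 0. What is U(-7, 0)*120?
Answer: -3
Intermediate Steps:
B = 2
U(H, Q) = 1/(2 + 6*H) (U(H, Q) = 1/(6*H + 2) = 1/(2 + 6*H))
U(-7, 0)*120 = (1/(2*(1 + 3*(-7))))*120 = (1/(2*(1 - 21)))*120 = ((½)/(-20))*120 = ((½)*(-1/20))*120 = -1/40*120 = -3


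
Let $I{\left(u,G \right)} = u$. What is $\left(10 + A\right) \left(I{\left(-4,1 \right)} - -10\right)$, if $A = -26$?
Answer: $-96$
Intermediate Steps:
$\left(10 + A\right) \left(I{\left(-4,1 \right)} - -10\right) = \left(10 - 26\right) \left(-4 - -10\right) = - 16 \left(-4 + 10\right) = \left(-16\right) 6 = -96$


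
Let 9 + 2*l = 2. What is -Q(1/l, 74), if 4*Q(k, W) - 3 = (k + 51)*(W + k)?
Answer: -183327/196 ≈ -935.34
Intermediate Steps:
l = -7/2 (l = -9/2 + (1/2)*2 = -9/2 + 1 = -7/2 ≈ -3.5000)
Q(k, W) = 3/4 + (51 + k)*(W + k)/4 (Q(k, W) = 3/4 + ((k + 51)*(W + k))/4 = 3/4 + ((51 + k)*(W + k))/4 = 3/4 + (51 + k)*(W + k)/4)
-Q(1/l, 74) = -(3/4 + (1/(-7/2))**2/4 + (51/4)*74 + 51/(4*(-7/2)) + (1/4)*74/(-7/2)) = -(3/4 + (-2/7)**2/4 + 1887/2 + (51/4)*(-2/7) + (1/4)*74*(-2/7)) = -(3/4 + (1/4)*(4/49) + 1887/2 - 51/14 - 37/7) = -(3/4 + 1/49 + 1887/2 - 51/14 - 37/7) = -1*183327/196 = -183327/196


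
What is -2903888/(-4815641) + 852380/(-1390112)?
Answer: -17006630031/1673570085448 ≈ -0.010162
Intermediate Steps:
-2903888/(-4815641) + 852380/(-1390112) = -2903888*(-1/4815641) + 852380*(-1/1390112) = 2903888/4815641 - 213095/347528 = -17006630031/1673570085448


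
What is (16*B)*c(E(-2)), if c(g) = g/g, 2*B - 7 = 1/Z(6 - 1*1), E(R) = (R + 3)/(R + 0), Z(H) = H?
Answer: 288/5 ≈ 57.600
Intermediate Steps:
E(R) = (3 + R)/R
B = 18/5 (B = 7/2 + 1/(2*(6 - 1*1)) = 7/2 + 1/(2*(6 - 1)) = 7/2 + (½)/5 = 7/2 + (½)*(⅕) = 7/2 + ⅒ = 18/5 ≈ 3.6000)
c(g) = 1
(16*B)*c(E(-2)) = (16*(18/5))*1 = (288/5)*1 = 288/5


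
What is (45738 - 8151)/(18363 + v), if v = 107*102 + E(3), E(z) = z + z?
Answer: 12529/9761 ≈ 1.2836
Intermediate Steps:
E(z) = 2*z
v = 10920 (v = 107*102 + 2*3 = 10914 + 6 = 10920)
(45738 - 8151)/(18363 + v) = (45738 - 8151)/(18363 + 10920) = 37587/29283 = 37587*(1/29283) = 12529/9761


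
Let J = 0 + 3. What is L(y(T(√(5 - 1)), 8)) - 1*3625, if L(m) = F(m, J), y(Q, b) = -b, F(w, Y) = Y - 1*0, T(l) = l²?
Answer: -3622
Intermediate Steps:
J = 3
F(w, Y) = Y (F(w, Y) = Y + 0 = Y)
L(m) = 3
L(y(T(√(5 - 1)), 8)) - 1*3625 = 3 - 1*3625 = 3 - 3625 = -3622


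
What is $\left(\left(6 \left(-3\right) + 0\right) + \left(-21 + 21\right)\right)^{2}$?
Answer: $324$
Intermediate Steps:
$\left(\left(6 \left(-3\right) + 0\right) + \left(-21 + 21\right)\right)^{2} = \left(\left(-18 + 0\right) + 0\right)^{2} = \left(-18 + 0\right)^{2} = \left(-18\right)^{2} = 324$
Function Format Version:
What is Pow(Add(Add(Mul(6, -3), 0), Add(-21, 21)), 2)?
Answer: 324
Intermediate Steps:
Pow(Add(Add(Mul(6, -3), 0), Add(-21, 21)), 2) = Pow(Add(Add(-18, 0), 0), 2) = Pow(Add(-18, 0), 2) = Pow(-18, 2) = 324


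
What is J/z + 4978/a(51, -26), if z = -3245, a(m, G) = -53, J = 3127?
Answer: -276599/2915 ≈ -94.888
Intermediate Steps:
J/z + 4978/a(51, -26) = 3127/(-3245) + 4978/(-53) = 3127*(-1/3245) + 4978*(-1/53) = -53/55 - 4978/53 = -276599/2915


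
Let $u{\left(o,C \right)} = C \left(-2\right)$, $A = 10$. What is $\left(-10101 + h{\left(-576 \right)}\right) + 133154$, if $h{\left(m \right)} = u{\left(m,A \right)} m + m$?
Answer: $133997$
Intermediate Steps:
$u{\left(o,C \right)} = - 2 C$
$h{\left(m \right)} = - 19 m$ ($h{\left(m \right)} = \left(-2\right) 10 m + m = - 20 m + m = - 19 m$)
$\left(-10101 + h{\left(-576 \right)}\right) + 133154 = \left(-10101 - -10944\right) + 133154 = \left(-10101 + 10944\right) + 133154 = 843 + 133154 = 133997$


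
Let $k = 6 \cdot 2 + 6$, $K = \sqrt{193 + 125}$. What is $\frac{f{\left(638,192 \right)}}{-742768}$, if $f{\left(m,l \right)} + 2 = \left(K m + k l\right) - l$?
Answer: $- \frac{1631}{371384} - \frac{319 \sqrt{318}}{371384} \approx -0.019709$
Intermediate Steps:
$K = \sqrt{318} \approx 17.833$
$k = 18$ ($k = 12 + 6 = 18$)
$f{\left(m,l \right)} = -2 + 17 l + m \sqrt{318}$ ($f{\left(m,l \right)} = -2 + \left(\left(\sqrt{318} m + 18 l\right) - l\right) = -2 + \left(\left(m \sqrt{318} + 18 l\right) - l\right) = -2 + \left(\left(18 l + m \sqrt{318}\right) - l\right) = -2 + \left(17 l + m \sqrt{318}\right) = -2 + 17 l + m \sqrt{318}$)
$\frac{f{\left(638,192 \right)}}{-742768} = \frac{-2 + 17 \cdot 192 + 638 \sqrt{318}}{-742768} = \left(-2 + 3264 + 638 \sqrt{318}\right) \left(- \frac{1}{742768}\right) = \left(3262 + 638 \sqrt{318}\right) \left(- \frac{1}{742768}\right) = - \frac{1631}{371384} - \frac{319 \sqrt{318}}{371384}$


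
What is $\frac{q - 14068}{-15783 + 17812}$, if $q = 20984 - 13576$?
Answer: $- \frac{6660}{2029} \approx -3.2824$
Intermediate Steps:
$q = 7408$ ($q = 20984 - 13576 = 7408$)
$\frac{q - 14068}{-15783 + 17812} = \frac{7408 - 14068}{-15783 + 17812} = - \frac{6660}{2029}$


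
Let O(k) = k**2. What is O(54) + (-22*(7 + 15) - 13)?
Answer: 2419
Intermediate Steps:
O(54) + (-22*(7 + 15) - 13) = 54**2 + (-22*(7 + 15) - 13) = 2916 + (-22*22 - 13) = 2916 + (-484 - 13) = 2916 - 497 = 2419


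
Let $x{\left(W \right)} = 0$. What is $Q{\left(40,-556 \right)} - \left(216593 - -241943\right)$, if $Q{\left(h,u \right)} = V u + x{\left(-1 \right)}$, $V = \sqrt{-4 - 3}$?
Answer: $-458536 - 556 i \sqrt{7} \approx -4.5854 \cdot 10^{5} - 1471.0 i$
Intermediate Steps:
$V = i \sqrt{7}$ ($V = \sqrt{-7} = i \sqrt{7} \approx 2.6458 i$)
$Q{\left(h,u \right)} = i u \sqrt{7}$ ($Q{\left(h,u \right)} = i \sqrt{7} u + 0 = i u \sqrt{7} + 0 = i u \sqrt{7}$)
$Q{\left(40,-556 \right)} - \left(216593 - -241943\right) = i \left(-556\right) \sqrt{7} - \left(216593 - -241943\right) = - 556 i \sqrt{7} - \left(216593 + 241943\right) = - 556 i \sqrt{7} - 458536 = -458536 - 556 i \sqrt{7}$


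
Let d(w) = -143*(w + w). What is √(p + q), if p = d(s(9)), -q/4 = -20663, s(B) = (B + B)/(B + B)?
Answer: √82366 ≈ 286.99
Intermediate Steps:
s(B) = 1 (s(B) = (2*B)/((2*B)) = (2*B)*(1/(2*B)) = 1)
q = 82652 (q = -4*(-20663) = 82652)
d(w) = -286*w
p = -286 (p = -286*1 = -286)
√(p + q) = √(-286 + 82652) = √82366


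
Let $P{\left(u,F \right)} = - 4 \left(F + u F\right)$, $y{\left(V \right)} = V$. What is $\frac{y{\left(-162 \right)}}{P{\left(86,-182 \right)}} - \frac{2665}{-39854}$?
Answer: $\frac{13527841}{210349412} \approx 0.064311$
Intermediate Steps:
$P{\left(u,F \right)} = - 4 F - 4 F u$ ($P{\left(u,F \right)} = - 4 \left(F + F u\right) = - 4 F - 4 F u$)
$\frac{y{\left(-162 \right)}}{P{\left(86,-182 \right)}} - \frac{2665}{-39854} = - \frac{162}{\left(-4\right) \left(-182\right) \left(1 + 86\right)} - \frac{2665}{-39854} = - \frac{162}{\left(-4\right) \left(-182\right) 87} - - \frac{2665}{39854} = - \frac{162}{63336} + \frac{2665}{39854} = \left(-162\right) \frac{1}{63336} + \frac{2665}{39854} = - \frac{27}{10556} + \frac{2665}{39854} = \frac{13527841}{210349412}$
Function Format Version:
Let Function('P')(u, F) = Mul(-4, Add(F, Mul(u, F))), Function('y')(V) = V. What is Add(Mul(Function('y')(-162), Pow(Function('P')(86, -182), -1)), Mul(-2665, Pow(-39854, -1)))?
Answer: Rational(13527841, 210349412) ≈ 0.064311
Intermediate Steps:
Function('P')(u, F) = Add(Mul(-4, F), Mul(-4, F, u)) (Function('P')(u, F) = Mul(-4, Add(F, Mul(F, u))) = Add(Mul(-4, F), Mul(-4, F, u)))
Add(Mul(Function('y')(-162), Pow(Function('P')(86, -182), -1)), Mul(-2665, Pow(-39854, -1))) = Add(Mul(-162, Pow(Mul(-4, -182, Add(1, 86)), -1)), Mul(-2665, Pow(-39854, -1))) = Add(Mul(-162, Pow(Mul(-4, -182, 87), -1)), Mul(-2665, Rational(-1, 39854))) = Add(Mul(-162, Pow(63336, -1)), Rational(2665, 39854)) = Add(Mul(-162, Rational(1, 63336)), Rational(2665, 39854)) = Add(Rational(-27, 10556), Rational(2665, 39854)) = Rational(13527841, 210349412)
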